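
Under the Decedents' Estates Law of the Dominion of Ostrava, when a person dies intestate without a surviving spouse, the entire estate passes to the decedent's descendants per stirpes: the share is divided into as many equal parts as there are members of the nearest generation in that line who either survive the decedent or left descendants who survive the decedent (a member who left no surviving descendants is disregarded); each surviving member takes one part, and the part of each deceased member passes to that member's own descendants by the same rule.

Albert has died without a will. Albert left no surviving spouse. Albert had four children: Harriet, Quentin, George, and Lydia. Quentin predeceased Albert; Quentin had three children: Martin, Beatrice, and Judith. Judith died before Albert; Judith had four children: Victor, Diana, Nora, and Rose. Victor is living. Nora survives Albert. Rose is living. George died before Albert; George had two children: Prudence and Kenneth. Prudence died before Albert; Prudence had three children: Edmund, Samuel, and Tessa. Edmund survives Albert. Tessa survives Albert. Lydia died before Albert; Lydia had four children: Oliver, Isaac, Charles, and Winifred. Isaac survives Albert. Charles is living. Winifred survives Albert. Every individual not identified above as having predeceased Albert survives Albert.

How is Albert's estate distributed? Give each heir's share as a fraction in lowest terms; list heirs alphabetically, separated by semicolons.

Beatrice 1/12; Charles 1/16; Diana 1/48; Edmund 1/24; Harriet 1/4; Isaac 1/16; Kenneth 1/8; Martin 1/12; Nora 1/48; Oliver 1/16; Rose 1/48; Samuel 1/24; Tessa 1/24; Victor 1/48; Winifred 1/16

There is no surviving spouse, so the entire estate passes to Albert's descendants per stirpes.
The estate is divided into 4 equal shares of 1/4 among Harriet, Quentin, George, Lydia.
Harriet is living and takes 1/4.
Quentin predeceased; the 1/4 allotted to Quentin's branch passes to Quentin's issue by representation.
The 1/4 is divided into 3 equal shares of 1/12 among Martin, Beatrice, Judith.
Martin is living and takes 1/12.
Beatrice is living and takes 1/12.
Judith predeceased; the 1/12 allotted to Judith's branch passes to Judith's issue by representation.
The 1/12 is divided into 4 equal shares of 1/48 among Victor, Diana, Nora, Rose.
Victor is living and takes 1/48.
Diana is living and takes 1/48.
Nora is living and takes 1/48.
Rose is living and takes 1/48.
George predeceased; the 1/4 allotted to George's branch passes to George's issue by representation.
The 1/4 is divided into 2 equal shares of 1/8 among Prudence, Kenneth.
Prudence predeceased; the 1/8 allotted to Prudence's branch passes to Prudence's issue by representation.
The 1/8 is divided into 3 equal shares of 1/24 among Edmund, Samuel, Tessa.
Edmund is living and takes 1/24.
Samuel is living and takes 1/24.
Tessa is living and takes 1/24.
Kenneth is living and takes 1/8.
Lydia predeceased; the 1/4 allotted to Lydia's branch passes to Lydia's issue by representation.
The 1/4 is divided into 4 equal shares of 1/16 among Oliver, Isaac, Charles, Winifred.
Oliver is living and takes 1/16.
Isaac is living and takes 1/16.
Charles is living and takes 1/16.
Winifred is living and takes 1/16.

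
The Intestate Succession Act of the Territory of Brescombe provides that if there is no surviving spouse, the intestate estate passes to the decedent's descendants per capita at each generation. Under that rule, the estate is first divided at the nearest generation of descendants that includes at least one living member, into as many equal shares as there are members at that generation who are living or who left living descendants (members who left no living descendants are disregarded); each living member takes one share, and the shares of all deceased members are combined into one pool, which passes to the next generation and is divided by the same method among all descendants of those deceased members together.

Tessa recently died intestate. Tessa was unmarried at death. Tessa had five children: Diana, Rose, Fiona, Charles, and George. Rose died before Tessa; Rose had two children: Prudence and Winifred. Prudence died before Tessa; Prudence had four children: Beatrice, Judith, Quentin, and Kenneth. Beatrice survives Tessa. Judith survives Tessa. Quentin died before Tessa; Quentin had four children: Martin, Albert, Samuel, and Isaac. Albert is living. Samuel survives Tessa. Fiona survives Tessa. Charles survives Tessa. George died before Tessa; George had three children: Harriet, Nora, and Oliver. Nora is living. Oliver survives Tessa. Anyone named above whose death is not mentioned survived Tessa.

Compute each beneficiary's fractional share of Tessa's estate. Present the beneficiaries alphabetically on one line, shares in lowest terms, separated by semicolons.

Albert 1/200; Beatrice 1/50; Charles 1/5; Diana 1/5; Fiona 1/5; Harriet 2/25; Isaac 1/200; Judith 1/50; Kenneth 1/50; Martin 1/200; Nora 2/25; Oliver 2/25; Samuel 1/200; Winifred 2/25

There is no surviving spouse, so the entire estate passes to Tessa's descendants per capita at each generation.
At generation 1 (Diana, Rose, Fiona, Charles, George) there are 5 shares of (1)/5 = 1/5 each.
Living: Diana, Fiona, and Charles — each takes 1/5.
Deceased: Rose and George. Their combined 2/5 is pooled and carried to generation 2.
At generation 2 (Prudence, Winifred, Harriet, Nora, Oliver) there are 5 shares of (2/5)/5 = 2/25 each.
Living: Winifred, Harriet, Nora, and Oliver — each takes 2/25.
Deceased: Prudence. That 2/25 share is carried to generation 3.
At generation 3 (Beatrice, Judith, Quentin, Kenneth) there are 4 shares of (2/25)/4 = 1/50 each.
Living: Beatrice, Judith, and Kenneth — each takes 1/50.
Deceased: Quentin. That 1/50 share is carried to generation 4.
At generation 4 (Martin, Albert, Samuel, Isaac) there are 4 shares of (1/50)/4 = 1/200 each.
Living: Martin, Albert, Samuel, and Isaac — each takes 1/200.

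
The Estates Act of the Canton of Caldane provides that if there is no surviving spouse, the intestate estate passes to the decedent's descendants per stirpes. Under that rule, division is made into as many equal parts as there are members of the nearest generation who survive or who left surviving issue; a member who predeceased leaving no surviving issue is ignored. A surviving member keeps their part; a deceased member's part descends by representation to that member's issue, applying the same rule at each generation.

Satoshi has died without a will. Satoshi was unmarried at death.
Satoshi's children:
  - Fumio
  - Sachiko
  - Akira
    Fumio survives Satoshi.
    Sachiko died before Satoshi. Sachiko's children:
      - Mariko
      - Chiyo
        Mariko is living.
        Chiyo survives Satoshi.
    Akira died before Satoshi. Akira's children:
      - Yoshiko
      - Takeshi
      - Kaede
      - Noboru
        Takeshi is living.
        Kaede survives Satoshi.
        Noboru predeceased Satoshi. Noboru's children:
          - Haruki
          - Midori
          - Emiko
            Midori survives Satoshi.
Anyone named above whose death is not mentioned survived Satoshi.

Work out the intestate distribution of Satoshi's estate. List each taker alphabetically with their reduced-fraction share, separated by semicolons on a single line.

Chiyo 1/6; Emiko 1/36; Fumio 1/3; Haruki 1/36; Kaede 1/12; Mariko 1/6; Midori 1/36; Takeshi 1/12; Yoshiko 1/12

There is no surviving spouse, so the entire estate passes to Satoshi's descendants per stirpes.
The estate is divided into 3 equal shares of 1/3 among Fumio, Sachiko, Akira.
Fumio is living and takes 1/3.
Sachiko predeceased; the 1/3 allotted to Sachiko's branch passes to Sachiko's issue by representation.
The 1/3 is divided into 2 equal shares of 1/6 among Mariko, Chiyo.
Mariko is living and takes 1/6.
Chiyo is living and takes 1/6.
Akira predeceased; the 1/3 allotted to Akira's branch passes to Akira's issue by representation.
The 1/3 is divided into 4 equal shares of 1/12 among Yoshiko, Takeshi, Kaede, Noboru.
Yoshiko is living and takes 1/12.
Takeshi is living and takes 1/12.
Kaede is living and takes 1/12.
Noboru predeceased; the 1/12 allotted to Noboru's branch passes to Noboru's issue by representation.
The 1/12 is divided into 3 equal shares of 1/36 among Haruki, Midori, Emiko.
Haruki is living and takes 1/36.
Midori is living and takes 1/36.
Emiko is living and takes 1/36.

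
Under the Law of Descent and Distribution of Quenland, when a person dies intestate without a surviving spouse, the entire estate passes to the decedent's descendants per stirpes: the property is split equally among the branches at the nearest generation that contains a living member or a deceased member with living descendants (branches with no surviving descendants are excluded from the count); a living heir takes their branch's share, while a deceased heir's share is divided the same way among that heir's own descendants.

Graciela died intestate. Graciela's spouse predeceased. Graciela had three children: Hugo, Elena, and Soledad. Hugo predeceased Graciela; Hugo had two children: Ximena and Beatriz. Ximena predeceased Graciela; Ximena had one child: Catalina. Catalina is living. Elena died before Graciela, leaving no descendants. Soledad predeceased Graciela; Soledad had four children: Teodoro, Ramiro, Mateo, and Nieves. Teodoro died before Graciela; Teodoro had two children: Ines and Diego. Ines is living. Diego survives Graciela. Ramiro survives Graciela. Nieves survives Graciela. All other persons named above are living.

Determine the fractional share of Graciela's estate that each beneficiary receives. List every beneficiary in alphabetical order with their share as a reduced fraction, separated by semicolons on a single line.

There is no surviving spouse, so the entire estate passes to Graciela's descendants per stirpes.
Elena left no surviving issue, so that branch lapses and is disregarded.
The estate is divided into 2 equal shares of 1/2 among Hugo, Soledad.
Hugo predeceased; the 1/2 allotted to Hugo's branch passes to Hugo's issue by representation.
The 1/2 is divided into 2 equal shares of 1/4 among Ximena, Beatriz.
Ximena predeceased; the 1/4 allotted to Ximena's branch passes to Ximena's issue by representation.
Catalina is the sole taker at this level and receives the full 1/4.
Beatriz is living and takes 1/4.
Soledad predeceased; the 1/2 allotted to Soledad's branch passes to Soledad's issue by representation.
The 1/2 is divided into 4 equal shares of 1/8 among Teodoro, Ramiro, Mateo, Nieves.
Teodoro predeceased; the 1/8 allotted to Teodoro's branch passes to Teodoro's issue by representation.
The 1/8 is divided into 2 equal shares of 1/16 among Ines, Diego.
Ines is living and takes 1/16.
Diego is living and takes 1/16.
Ramiro is living and takes 1/8.
Mateo is living and takes 1/8.
Nieves is living and takes 1/8.

Beatriz 1/4; Catalina 1/4; Diego 1/16; Ines 1/16; Mateo 1/8; Nieves 1/8; Ramiro 1/8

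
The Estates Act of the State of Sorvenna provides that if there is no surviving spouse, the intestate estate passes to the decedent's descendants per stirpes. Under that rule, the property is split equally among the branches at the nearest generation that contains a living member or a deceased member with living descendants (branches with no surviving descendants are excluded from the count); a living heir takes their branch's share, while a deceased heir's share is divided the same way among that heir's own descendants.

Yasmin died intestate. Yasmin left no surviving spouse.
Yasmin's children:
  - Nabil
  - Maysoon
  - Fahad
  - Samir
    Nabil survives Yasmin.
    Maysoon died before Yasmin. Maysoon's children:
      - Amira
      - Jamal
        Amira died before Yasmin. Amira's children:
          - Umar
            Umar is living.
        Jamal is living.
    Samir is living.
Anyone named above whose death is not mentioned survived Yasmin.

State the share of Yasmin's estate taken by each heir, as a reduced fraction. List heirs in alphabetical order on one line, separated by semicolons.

Fahad 1/4; Jamal 1/8; Nabil 1/4; Samir 1/4; Umar 1/8

There is no surviving spouse, so the entire estate passes to Yasmin's descendants per stirpes.
The estate is divided into 4 equal shares of 1/4 among Nabil, Maysoon, Fahad, Samir.
Nabil is living and takes 1/4.
Maysoon predeceased; the 1/4 allotted to Maysoon's branch passes to Maysoon's issue by representation.
The 1/4 is divided into 2 equal shares of 1/8 among Amira, Jamal.
Amira predeceased; the 1/8 allotted to Amira's branch passes to Amira's issue by representation.
Umar is the sole taker at this level and receives the full 1/8.
Jamal is living and takes 1/8.
Fahad is living and takes 1/4.
Samir is living and takes 1/4.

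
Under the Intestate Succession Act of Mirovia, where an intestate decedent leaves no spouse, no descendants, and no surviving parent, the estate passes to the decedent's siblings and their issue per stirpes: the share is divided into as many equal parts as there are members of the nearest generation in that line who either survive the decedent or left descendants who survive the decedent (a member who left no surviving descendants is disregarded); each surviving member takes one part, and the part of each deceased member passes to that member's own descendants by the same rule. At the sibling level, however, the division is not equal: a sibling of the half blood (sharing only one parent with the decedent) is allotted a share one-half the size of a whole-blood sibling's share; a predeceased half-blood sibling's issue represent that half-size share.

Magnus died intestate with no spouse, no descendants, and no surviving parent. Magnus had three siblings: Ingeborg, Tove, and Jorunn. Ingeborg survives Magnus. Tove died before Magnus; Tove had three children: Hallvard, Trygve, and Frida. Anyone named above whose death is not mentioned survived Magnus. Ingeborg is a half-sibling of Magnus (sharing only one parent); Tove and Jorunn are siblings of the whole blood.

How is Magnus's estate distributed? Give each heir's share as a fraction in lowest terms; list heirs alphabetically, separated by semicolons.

No spouse, descendants, or parent survives, so the estate passes to Magnus's siblings per stirpes.
Half-blood siblings count for one-half the weight of whole-blood siblings at the initial division.
Dividing 1 in proportion to weights (total weight 5/2): Ingeborg (weight 1/2) → 1/5; Tove (weight 1) → 2/5; Jorunn (weight 1) → 2/5.
Ingeborg is living and takes 1/5.
Tove predeceased; the 2/5 allotted to Tove's branch passes to Tove's issue by representation.
The 2/5 is divided into 3 equal shares of 2/15 among Hallvard, Trygve, Frida.
Hallvard is living and takes 2/15.
Trygve is living and takes 2/15.
Frida is living and takes 2/15.
Jorunn is living and takes 2/5.

Frida 2/15; Hallvard 2/15; Ingeborg 1/5; Jorunn 2/5; Trygve 2/15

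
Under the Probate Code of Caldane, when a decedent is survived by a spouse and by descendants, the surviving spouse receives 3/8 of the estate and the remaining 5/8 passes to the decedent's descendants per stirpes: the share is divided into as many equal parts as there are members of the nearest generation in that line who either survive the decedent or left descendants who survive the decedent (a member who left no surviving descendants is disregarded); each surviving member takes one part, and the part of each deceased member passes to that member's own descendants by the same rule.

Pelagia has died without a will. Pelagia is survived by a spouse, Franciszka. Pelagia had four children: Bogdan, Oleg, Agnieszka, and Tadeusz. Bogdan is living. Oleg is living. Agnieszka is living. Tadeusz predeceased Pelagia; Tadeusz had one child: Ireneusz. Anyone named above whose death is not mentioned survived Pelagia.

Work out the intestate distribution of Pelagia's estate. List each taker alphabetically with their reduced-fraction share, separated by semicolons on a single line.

Franciszka, as surviving spouse, takes 3/8.
The remaining 5/8 passes to Pelagia's descendants per stirpes.
The 5/8 is divided into 4 equal shares of 5/32 among Bogdan, Oleg, Agnieszka, Tadeusz.
Bogdan is living and takes 5/32.
Oleg is living and takes 5/32.
Agnieszka is living and takes 5/32.
Tadeusz predeceased; the 5/32 allotted to Tadeusz's branch passes to Tadeusz's issue by representation.
Ireneusz is the sole taker at this level and receives the full 5/32.

Agnieszka 5/32; Bogdan 5/32; Franciszka 3/8; Ireneusz 5/32; Oleg 5/32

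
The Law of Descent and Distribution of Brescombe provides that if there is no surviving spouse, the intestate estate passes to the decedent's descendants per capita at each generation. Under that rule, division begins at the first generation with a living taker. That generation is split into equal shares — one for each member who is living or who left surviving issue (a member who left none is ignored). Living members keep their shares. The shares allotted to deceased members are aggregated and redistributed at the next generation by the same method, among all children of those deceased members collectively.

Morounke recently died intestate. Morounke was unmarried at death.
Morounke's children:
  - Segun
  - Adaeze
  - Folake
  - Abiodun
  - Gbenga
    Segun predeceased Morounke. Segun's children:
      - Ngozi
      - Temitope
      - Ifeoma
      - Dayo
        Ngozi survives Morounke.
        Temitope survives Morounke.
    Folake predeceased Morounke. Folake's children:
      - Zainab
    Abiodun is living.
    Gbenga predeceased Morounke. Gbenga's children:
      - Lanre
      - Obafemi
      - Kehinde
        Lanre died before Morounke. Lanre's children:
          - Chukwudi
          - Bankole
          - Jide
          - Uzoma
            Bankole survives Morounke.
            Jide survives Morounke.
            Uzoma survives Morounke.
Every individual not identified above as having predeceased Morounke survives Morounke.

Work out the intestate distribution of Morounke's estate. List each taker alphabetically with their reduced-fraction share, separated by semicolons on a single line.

Abiodun 1/5; Adaeze 1/5; Bankole 3/160; Chukwudi 3/160; Dayo 3/40; Ifeoma 3/40; Jide 3/160; Kehinde 3/40; Ngozi 3/40; Obafemi 3/40; Temitope 3/40; Uzoma 3/160; Zainab 3/40

There is no surviving spouse, so the entire estate passes to Morounke's descendants per capita at each generation.
At generation 1 (Segun, Adaeze, Folake, Abiodun, Gbenga) there are 5 shares of (1)/5 = 1/5 each.
Living: Adaeze and Abiodun — each takes 1/5.
Deceased: Segun, Folake, and Gbenga. Their combined 3/5 is pooled and carried to generation 2.
At generation 2 (Ngozi, Temitope, Ifeoma, Dayo, Zainab, Lanre, Obafemi, Kehinde) there are 8 shares of (3/5)/8 = 3/40 each.
Living: Ngozi, Temitope, Ifeoma, Dayo, Zainab, Obafemi, and Kehinde — each takes 3/40.
Deceased: Lanre. That 3/40 share is carried to generation 3.
At generation 3 (Chukwudi, Bankole, Jide, Uzoma) there are 4 shares of (3/40)/4 = 3/160 each.
Living: Chukwudi, Bankole, Jide, and Uzoma — each takes 3/160.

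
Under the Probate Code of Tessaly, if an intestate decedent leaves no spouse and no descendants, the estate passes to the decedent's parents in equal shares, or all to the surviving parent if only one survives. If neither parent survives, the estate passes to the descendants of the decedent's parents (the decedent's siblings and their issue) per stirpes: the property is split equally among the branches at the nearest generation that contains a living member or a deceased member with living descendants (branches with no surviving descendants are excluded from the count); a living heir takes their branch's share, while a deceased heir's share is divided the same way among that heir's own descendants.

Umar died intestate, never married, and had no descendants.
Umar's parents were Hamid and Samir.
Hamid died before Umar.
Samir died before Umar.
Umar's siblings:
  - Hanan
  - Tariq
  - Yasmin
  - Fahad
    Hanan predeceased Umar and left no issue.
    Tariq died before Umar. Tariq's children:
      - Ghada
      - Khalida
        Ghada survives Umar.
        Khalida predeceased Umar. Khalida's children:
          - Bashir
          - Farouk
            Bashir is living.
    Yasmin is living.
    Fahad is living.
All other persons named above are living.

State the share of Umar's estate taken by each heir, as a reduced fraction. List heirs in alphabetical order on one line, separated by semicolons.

Neither parent survives and there are no descendants, so the estate passes to Umar's siblings and their issue per stirpes.
Hanan left no surviving issue, so that branch lapses and is disregarded.
The estate is divided into 3 equal shares of 1/3 among Tariq, Yasmin, Fahad.
Tariq predeceased; the 1/3 allotted to Tariq's branch passes to Tariq's issue by representation.
The 1/3 is divided into 2 equal shares of 1/6 among Ghada, Khalida.
Ghada is living and takes 1/6.
Khalida predeceased; the 1/6 allotted to Khalida's branch passes to Khalida's issue by representation.
The 1/6 is divided into 2 equal shares of 1/12 among Bashir, Farouk.
Bashir is living and takes 1/12.
Farouk is living and takes 1/12.
Yasmin is living and takes 1/3.
Fahad is living and takes 1/3.

Bashir 1/12; Fahad 1/3; Farouk 1/12; Ghada 1/6; Yasmin 1/3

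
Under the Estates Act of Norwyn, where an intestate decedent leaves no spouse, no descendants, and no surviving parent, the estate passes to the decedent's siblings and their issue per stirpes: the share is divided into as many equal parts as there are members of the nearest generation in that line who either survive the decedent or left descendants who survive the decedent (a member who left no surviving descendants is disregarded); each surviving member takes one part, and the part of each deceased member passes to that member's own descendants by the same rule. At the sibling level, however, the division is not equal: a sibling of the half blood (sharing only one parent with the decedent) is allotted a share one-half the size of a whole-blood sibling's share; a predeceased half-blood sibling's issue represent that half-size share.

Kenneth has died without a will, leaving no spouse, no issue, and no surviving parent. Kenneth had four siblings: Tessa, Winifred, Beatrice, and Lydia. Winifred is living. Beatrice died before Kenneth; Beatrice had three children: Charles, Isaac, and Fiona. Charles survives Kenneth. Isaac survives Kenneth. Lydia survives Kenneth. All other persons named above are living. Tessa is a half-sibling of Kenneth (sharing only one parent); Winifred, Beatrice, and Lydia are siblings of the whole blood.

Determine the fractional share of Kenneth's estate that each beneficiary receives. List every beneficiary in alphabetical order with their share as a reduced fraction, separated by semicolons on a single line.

No spouse, descendants, or parent survives, so the estate passes to Kenneth's siblings per stirpes.
Half-blood siblings count for one-half the weight of whole-blood siblings at the initial division.
Dividing 1 in proportion to weights (total weight 7/2): Tessa (weight 1/2) → 1/7; Winifred (weight 1) → 2/7; Beatrice (weight 1) → 2/7; Lydia (weight 1) → 2/7.
Tessa is living and takes 1/7.
Winifred is living and takes 2/7.
Beatrice predeceased; the 2/7 allotted to Beatrice's branch passes to Beatrice's issue by representation.
The 2/7 is divided into 3 equal shares of 2/21 among Charles, Isaac, Fiona.
Charles is living and takes 2/21.
Isaac is living and takes 2/21.
Fiona is living and takes 2/21.
Lydia is living and takes 2/7.

Charles 2/21; Fiona 2/21; Isaac 2/21; Lydia 2/7; Tessa 1/7; Winifred 2/7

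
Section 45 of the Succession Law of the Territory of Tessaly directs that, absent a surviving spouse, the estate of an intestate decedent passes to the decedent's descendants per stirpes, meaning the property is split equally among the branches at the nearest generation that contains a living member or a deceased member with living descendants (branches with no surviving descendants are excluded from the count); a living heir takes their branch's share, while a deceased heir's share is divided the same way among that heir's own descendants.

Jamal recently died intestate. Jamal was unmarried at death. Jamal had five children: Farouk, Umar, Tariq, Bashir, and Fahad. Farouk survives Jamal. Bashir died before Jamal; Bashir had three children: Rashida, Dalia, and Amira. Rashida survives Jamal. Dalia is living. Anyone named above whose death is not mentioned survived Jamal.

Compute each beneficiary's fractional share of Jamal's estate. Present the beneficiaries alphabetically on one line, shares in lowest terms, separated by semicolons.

Amira 1/15; Dalia 1/15; Fahad 1/5; Farouk 1/5; Rashida 1/15; Tariq 1/5; Umar 1/5

There is no surviving spouse, so the entire estate passes to Jamal's descendants per stirpes.
The estate is divided into 5 equal shares of 1/5 among Farouk, Umar, Tariq, Bashir, Fahad.
Farouk is living and takes 1/5.
Umar is living and takes 1/5.
Tariq is living and takes 1/5.
Bashir predeceased; the 1/5 allotted to Bashir's branch passes to Bashir's issue by representation.
The 1/5 is divided into 3 equal shares of 1/15 among Rashida, Dalia, Amira.
Rashida is living and takes 1/15.
Dalia is living and takes 1/15.
Amira is living and takes 1/15.
Fahad is living and takes 1/5.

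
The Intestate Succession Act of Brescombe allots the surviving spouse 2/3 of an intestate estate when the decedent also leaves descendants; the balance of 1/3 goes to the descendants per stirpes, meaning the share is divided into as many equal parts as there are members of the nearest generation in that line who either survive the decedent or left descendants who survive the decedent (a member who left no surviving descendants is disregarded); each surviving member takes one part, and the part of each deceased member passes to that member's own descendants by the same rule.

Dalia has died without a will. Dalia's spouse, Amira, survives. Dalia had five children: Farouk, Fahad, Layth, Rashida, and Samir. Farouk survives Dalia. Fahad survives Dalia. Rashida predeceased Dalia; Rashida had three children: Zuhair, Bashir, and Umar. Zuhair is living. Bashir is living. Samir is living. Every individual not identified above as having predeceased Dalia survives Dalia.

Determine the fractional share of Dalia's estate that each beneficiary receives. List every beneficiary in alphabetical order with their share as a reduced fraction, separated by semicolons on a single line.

Amira, as surviving spouse, takes 2/3.
The remaining 1/3 passes to Dalia's descendants per stirpes.
The 1/3 is divided into 5 equal shares of 1/15 among Farouk, Fahad, Layth, Rashida, Samir.
Farouk is living and takes 1/15.
Fahad is living and takes 1/15.
Layth is living and takes 1/15.
Rashida predeceased; the 1/15 allotted to Rashida's branch passes to Rashida's issue by representation.
The 1/15 is divided into 3 equal shares of 1/45 among Zuhair, Bashir, Umar.
Zuhair is living and takes 1/45.
Bashir is living and takes 1/45.
Umar is living and takes 1/45.
Samir is living and takes 1/15.

Amira 2/3; Bashir 1/45; Fahad 1/15; Farouk 1/15; Layth 1/15; Samir 1/15; Umar 1/45; Zuhair 1/45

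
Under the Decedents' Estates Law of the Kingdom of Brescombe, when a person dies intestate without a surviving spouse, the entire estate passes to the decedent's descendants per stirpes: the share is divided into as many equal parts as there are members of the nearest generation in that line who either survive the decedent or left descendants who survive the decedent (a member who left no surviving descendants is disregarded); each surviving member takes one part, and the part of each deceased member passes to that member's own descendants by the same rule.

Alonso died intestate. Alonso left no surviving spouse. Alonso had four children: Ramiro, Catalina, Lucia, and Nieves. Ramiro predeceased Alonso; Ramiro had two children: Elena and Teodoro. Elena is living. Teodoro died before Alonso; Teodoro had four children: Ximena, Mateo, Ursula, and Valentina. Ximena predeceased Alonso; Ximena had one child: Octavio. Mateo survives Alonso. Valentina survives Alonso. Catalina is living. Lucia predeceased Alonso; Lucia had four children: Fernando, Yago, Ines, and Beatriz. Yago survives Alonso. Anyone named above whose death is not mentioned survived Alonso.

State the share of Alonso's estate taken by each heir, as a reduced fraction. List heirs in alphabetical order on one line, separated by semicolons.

There is no surviving spouse, so the entire estate passes to Alonso's descendants per stirpes.
The estate is divided into 4 equal shares of 1/4 among Ramiro, Catalina, Lucia, Nieves.
Ramiro predeceased; the 1/4 allotted to Ramiro's branch passes to Ramiro's issue by representation.
The 1/4 is divided into 2 equal shares of 1/8 among Elena, Teodoro.
Elena is living and takes 1/8.
Teodoro predeceased; the 1/8 allotted to Teodoro's branch passes to Teodoro's issue by representation.
The 1/8 is divided into 4 equal shares of 1/32 among Ximena, Mateo, Ursula, Valentina.
Ximena predeceased; the 1/32 allotted to Ximena's branch passes to Ximena's issue by representation.
Octavio is the sole taker at this level and receives the full 1/32.
Mateo is living and takes 1/32.
Ursula is living and takes 1/32.
Valentina is living and takes 1/32.
Catalina is living and takes 1/4.
Lucia predeceased; the 1/4 allotted to Lucia's branch passes to Lucia's issue by representation.
The 1/4 is divided into 4 equal shares of 1/16 among Fernando, Yago, Ines, Beatriz.
Fernando is living and takes 1/16.
Yago is living and takes 1/16.
Ines is living and takes 1/16.
Beatriz is living and takes 1/16.
Nieves is living and takes 1/4.

Beatriz 1/16; Catalina 1/4; Elena 1/8; Fernando 1/16; Ines 1/16; Mateo 1/32; Nieves 1/4; Octavio 1/32; Ursula 1/32; Valentina 1/32; Yago 1/16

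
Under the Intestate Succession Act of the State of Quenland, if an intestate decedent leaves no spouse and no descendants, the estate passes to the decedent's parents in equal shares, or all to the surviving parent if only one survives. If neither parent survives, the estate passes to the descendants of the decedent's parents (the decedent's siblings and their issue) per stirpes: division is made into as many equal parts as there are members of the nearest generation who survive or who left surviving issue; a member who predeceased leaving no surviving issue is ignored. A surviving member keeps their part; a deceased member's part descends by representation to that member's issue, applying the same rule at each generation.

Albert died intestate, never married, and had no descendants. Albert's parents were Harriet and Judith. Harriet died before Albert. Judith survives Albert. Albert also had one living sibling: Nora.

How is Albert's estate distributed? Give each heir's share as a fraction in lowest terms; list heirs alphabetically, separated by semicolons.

Only one parent, Judith, survives, so Judith takes the entire estate. The siblings take nothing because a surviving parent has priority.

Judith 1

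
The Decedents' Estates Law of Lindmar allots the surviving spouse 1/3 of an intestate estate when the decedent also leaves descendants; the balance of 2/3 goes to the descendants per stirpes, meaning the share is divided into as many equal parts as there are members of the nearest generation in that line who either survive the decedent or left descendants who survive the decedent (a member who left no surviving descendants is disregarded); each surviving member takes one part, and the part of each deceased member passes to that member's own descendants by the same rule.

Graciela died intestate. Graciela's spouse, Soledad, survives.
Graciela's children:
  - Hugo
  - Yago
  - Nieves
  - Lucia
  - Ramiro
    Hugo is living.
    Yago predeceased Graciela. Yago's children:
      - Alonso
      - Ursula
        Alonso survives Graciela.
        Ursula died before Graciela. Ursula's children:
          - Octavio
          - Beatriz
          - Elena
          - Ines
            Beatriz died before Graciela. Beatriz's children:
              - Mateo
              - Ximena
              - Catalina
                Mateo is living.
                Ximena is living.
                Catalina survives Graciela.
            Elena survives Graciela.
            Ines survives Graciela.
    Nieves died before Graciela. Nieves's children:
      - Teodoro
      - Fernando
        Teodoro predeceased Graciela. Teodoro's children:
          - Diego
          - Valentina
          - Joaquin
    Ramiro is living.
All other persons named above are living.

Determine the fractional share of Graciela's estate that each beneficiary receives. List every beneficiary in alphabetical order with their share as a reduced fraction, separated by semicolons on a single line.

Alonso 1/15; Catalina 1/180; Diego 1/45; Elena 1/60; Fernando 1/15; Hugo 2/15; Ines 1/60; Joaquin 1/45; Lucia 2/15; Mateo 1/180; Octavio 1/60; Ramiro 2/15; Soledad 1/3; Valentina 1/45; Ximena 1/180

Soledad, as surviving spouse, takes 1/3.
The remaining 2/3 passes to Graciela's descendants per stirpes.
The 2/3 is divided into 5 equal shares of 2/15 among Hugo, Yago, Nieves, Lucia, Ramiro.
Hugo is living and takes 2/15.
Yago predeceased; the 2/15 allotted to Yago's branch passes to Yago's issue by representation.
The 2/15 is divided into 2 equal shares of 1/15 among Alonso, Ursula.
Alonso is living and takes 1/15.
Ursula predeceased; the 1/15 allotted to Ursula's branch passes to Ursula's issue by representation.
The 1/15 is divided into 4 equal shares of 1/60 among Octavio, Beatriz, Elena, Ines.
Octavio is living and takes 1/60.
Beatriz predeceased; the 1/60 allotted to Beatriz's branch passes to Beatriz's issue by representation.
The 1/60 is divided into 3 equal shares of 1/180 among Mateo, Ximena, Catalina.
Mateo is living and takes 1/180.
Ximena is living and takes 1/180.
Catalina is living and takes 1/180.
Elena is living and takes 1/60.
Ines is living and takes 1/60.
Nieves predeceased; the 2/15 allotted to Nieves's branch passes to Nieves's issue by representation.
The 2/15 is divided into 2 equal shares of 1/15 among Teodoro, Fernando.
Teodoro predeceased; the 1/15 allotted to Teodoro's branch passes to Teodoro's issue by representation.
The 1/15 is divided into 3 equal shares of 1/45 among Diego, Valentina, Joaquin.
Diego is living and takes 1/45.
Valentina is living and takes 1/45.
Joaquin is living and takes 1/45.
Fernando is living and takes 1/15.
Lucia is living and takes 2/15.
Ramiro is living and takes 2/15.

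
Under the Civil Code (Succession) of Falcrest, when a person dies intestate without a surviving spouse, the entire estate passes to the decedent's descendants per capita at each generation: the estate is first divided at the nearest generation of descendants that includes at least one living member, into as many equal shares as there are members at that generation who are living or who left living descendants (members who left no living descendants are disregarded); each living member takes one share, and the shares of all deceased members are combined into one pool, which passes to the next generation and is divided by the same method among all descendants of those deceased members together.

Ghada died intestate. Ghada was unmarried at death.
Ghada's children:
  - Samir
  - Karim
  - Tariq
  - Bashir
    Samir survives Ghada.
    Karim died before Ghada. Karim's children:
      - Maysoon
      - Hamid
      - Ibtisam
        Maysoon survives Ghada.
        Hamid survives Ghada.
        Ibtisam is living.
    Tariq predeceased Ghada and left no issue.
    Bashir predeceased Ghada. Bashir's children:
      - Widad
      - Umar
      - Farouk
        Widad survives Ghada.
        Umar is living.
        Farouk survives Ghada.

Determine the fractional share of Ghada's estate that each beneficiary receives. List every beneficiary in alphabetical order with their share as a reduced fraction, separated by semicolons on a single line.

Farouk 1/9; Hamid 1/9; Ibtisam 1/9; Maysoon 1/9; Samir 1/3; Umar 1/9; Widad 1/9

There is no surviving spouse, so the entire estate passes to Ghada's descendants per capita at each generation.
At generation 1 (Samir, Karim, Bashir) there are 3 shares of (1)/3 = 1/3 each.
Living: Samir — each takes 1/3.
Deceased: Karim and Bashir. Their combined 2/3 is pooled and carried to generation 2.
At generation 2 (Maysoon, Hamid, Ibtisam, Widad, Umar, Farouk) there are 6 shares of (2/3)/6 = 1/9 each.
Living: Maysoon, Hamid, Ibtisam, Widad, Umar, and Farouk — each takes 1/9.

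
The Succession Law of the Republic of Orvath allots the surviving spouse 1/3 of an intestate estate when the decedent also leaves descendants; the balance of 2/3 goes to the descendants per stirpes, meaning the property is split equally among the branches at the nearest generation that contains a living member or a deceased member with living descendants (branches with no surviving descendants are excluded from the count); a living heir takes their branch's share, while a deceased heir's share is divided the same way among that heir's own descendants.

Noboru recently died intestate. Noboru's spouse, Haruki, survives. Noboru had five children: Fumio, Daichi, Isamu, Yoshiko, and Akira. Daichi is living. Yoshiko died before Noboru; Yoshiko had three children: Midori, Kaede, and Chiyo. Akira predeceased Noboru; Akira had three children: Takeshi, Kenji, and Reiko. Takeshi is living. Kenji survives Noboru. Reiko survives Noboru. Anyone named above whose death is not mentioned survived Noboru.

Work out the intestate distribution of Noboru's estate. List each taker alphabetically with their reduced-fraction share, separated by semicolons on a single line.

Chiyo 2/45; Daichi 2/15; Fumio 2/15; Haruki 1/3; Isamu 2/15; Kaede 2/45; Kenji 2/45; Midori 2/45; Reiko 2/45; Takeshi 2/45

Haruki, as surviving spouse, takes 1/3.
The remaining 2/3 passes to Noboru's descendants per stirpes.
The 2/3 is divided into 5 equal shares of 2/15 among Fumio, Daichi, Isamu, Yoshiko, Akira.
Fumio is living and takes 2/15.
Daichi is living and takes 2/15.
Isamu is living and takes 2/15.
Yoshiko predeceased; the 2/15 allotted to Yoshiko's branch passes to Yoshiko's issue by representation.
The 2/15 is divided into 3 equal shares of 2/45 among Midori, Kaede, Chiyo.
Midori is living and takes 2/45.
Kaede is living and takes 2/45.
Chiyo is living and takes 2/45.
Akira predeceased; the 2/15 allotted to Akira's branch passes to Akira's issue by representation.
The 2/15 is divided into 3 equal shares of 2/45 among Takeshi, Kenji, Reiko.
Takeshi is living and takes 2/45.
Kenji is living and takes 2/45.
Reiko is living and takes 2/45.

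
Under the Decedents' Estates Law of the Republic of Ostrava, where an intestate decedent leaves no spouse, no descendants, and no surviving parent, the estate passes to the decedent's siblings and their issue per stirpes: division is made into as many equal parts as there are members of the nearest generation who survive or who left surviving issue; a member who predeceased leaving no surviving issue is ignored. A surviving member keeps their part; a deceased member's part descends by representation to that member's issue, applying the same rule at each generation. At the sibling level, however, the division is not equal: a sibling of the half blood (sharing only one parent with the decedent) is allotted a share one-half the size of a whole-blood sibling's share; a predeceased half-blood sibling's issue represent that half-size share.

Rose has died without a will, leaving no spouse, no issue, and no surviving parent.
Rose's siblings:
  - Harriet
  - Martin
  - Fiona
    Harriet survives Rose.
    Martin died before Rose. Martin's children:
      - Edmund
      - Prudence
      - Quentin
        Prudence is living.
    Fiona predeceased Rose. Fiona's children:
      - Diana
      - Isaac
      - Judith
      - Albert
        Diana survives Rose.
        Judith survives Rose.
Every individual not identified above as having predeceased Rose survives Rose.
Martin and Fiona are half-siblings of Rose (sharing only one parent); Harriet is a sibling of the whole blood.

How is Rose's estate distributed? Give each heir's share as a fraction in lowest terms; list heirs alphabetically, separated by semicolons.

Albert 1/16; Diana 1/16; Edmund 1/12; Harriet 1/2; Isaac 1/16; Judith 1/16; Prudence 1/12; Quentin 1/12

No spouse, descendants, or parent survives, so the estate passes to Rose's siblings per stirpes.
Half-blood siblings count for one-half the weight of whole-blood siblings at the initial division.
Dividing 1 in proportion to weights (total weight 2): Harriet (weight 1) → 1/2; Martin (weight 1/2) → 1/4; Fiona (weight 1/2) → 1/4.
Harriet is living and takes 1/2.
Martin predeceased; the 1/4 allotted to Martin's branch passes to Martin's issue by representation.
The 1/4 is divided into 3 equal shares of 1/12 among Edmund, Prudence, Quentin.
Edmund is living and takes 1/12.
Prudence is living and takes 1/12.
Quentin is living and takes 1/12.
Fiona predeceased; the 1/4 allotted to Fiona's branch passes to Fiona's issue by representation.
The 1/4 is divided into 4 equal shares of 1/16 among Diana, Isaac, Judith, Albert.
Diana is living and takes 1/16.
Isaac is living and takes 1/16.
Judith is living and takes 1/16.
Albert is living and takes 1/16.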